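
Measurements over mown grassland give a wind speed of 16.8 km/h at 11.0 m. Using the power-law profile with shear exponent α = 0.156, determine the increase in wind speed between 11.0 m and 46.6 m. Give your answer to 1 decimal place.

Power law: V₂ = V₁ · (z₂/z₁)^α = 16.8 × (4.2364)^0.156 = 21.0436 km/h
ΔV = 21.0436 − 16.8 = 4.2436 km/h

4.2 km/h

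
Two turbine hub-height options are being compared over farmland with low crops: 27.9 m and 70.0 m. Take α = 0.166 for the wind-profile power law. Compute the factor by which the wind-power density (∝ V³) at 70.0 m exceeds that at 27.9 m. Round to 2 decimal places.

1.58

Speed ratio: V_B/V_A = (z_B/z_A)^α = (70.0/27.9)^0.166 = (2.5090)^0.166 = 1.16497
Power-density ratio: P_B/P_A = (V_B/V_A)³ = (1.16497)³ = 1.58106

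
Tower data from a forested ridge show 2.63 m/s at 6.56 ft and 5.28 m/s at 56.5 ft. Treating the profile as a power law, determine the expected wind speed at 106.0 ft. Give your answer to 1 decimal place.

First find α: α = ln(V₂/V₁)/ln(z₂/z₁) = ln(5.28/2.63)/ln(56.5/6.56) = 0.69694/2.15325 = 0.3237
Extrapolate from 56.5 ft to 106.0 ft: V₃ = 5.28 × (106.0/56.5)^0.3237 = 5.28 × 1.2259 = 6.4726 m/s

6.5 m/s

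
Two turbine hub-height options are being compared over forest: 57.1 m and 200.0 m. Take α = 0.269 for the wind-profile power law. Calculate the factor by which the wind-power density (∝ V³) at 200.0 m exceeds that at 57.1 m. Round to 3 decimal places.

Speed ratio: V_B/V_A = (z_B/z_A)^α = (200.0/57.1)^0.269 = (3.5026)^0.269 = 1.40101
Power-density ratio: P_B/P_A = (V_B/V_A)³ = (1.40101)³ = 2.74996

2.750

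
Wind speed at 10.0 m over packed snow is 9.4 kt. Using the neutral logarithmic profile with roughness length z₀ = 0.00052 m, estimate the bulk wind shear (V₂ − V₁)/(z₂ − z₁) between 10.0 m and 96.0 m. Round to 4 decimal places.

0.0251 kt/m

Log law: V₂ = V₁ · ln(z₂/z₀)/ln(z₁/z₀) = 9.4 × 12.1260/9.8643 = 11.5553 kt
ΔV/Δz = (11.5553 − 9.4)/(96.0 − 10.0) = 2.1553/86.0000 = 0.02506 kt/m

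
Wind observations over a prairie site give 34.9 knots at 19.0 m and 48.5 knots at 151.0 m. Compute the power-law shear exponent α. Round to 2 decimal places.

α ≈ 0.16

Power law: V₂/V₁ = (z₂/z₁)^α ⇒ α = ln(V₂/V₁) / ln(z₂/z₁)
α = ln(48.5/34.9) / ln(151.0/19.0) = ln(1.3897) / ln(7.9474)
  = 0.32908 / 2.07284 = 0.15876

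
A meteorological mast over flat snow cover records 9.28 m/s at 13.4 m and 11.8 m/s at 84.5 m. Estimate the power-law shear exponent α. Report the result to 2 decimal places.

α ≈ 0.13

Power law: V₂/V₁ = (z₂/z₁)^α ⇒ α = ln(V₂/V₁) / ln(z₂/z₁)
α = ln(11.8/9.28) / ln(84.5/13.4) = ln(1.2716) / ln(6.3060)
  = 0.24024 / 1.84150 = 0.13046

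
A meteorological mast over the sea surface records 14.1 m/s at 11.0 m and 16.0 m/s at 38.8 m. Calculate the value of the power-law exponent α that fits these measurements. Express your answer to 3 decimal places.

Power law: V₂/V₁ = (z₂/z₁)^α ⇒ α = ln(V₂/V₁) / ln(z₂/z₁)
α = ln(16.0/14.1) / ln(38.8/11.0) = ln(1.1348) / ln(3.5273)
  = 0.12641 / 1.26052 = 0.10029

α ≈ 0.100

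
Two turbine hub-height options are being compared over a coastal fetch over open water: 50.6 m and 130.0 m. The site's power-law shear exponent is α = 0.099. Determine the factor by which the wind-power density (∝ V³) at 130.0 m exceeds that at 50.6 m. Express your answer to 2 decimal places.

Speed ratio: V_B/V_A = (z_B/z_A)^α = (130.0/50.6)^0.099 = (2.5692)^0.099 = 1.09792
Power-density ratio: P_B/P_A = (V_B/V_A)³ = (1.09792)³ = 1.32345

1.32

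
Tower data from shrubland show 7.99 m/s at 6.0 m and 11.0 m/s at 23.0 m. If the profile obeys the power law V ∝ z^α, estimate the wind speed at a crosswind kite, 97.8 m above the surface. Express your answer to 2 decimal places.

First find α: α = ln(V₂/V₁)/ln(z₂/z₁) = ln(11.0/7.99)/ln(23.0/6.0) = 0.31970/1.34373 = 0.2379
Extrapolate from 23.0 m to 97.8 m: V₃ = 11.0 × (97.8/23.0)^0.2379 = 11.0 × 1.4111 = 15.5222 m/s

15.52 m/s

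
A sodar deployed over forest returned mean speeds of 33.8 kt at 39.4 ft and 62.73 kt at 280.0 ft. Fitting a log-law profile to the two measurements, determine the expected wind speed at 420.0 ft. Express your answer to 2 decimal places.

68.71 kt

Log law: V ∝ ln(z/z₀). From the pair, with r = V₁/V₂ = 0.53882,
ln z₀ = (ln z₁ − r·ln z₂)/(1 − r) = (3.6738 − 0.53882×5.6348)/0.46118 = 1.3826 → z₀ = 3.985 ft
V₃ = V₁ · ln(z₃/z₀)/ln(z₁/z₀) = 33.8 × 4.6576/2.2911 = 68.7116 kt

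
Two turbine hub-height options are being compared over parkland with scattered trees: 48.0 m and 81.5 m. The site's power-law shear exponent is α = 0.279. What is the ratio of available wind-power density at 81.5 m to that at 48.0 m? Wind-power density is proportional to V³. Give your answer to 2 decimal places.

Speed ratio: V_B/V_A = (z_B/z_A)^α = (81.5/48.0)^0.279 = (1.6979)^0.279 = 1.15917
Power-density ratio: P_B/P_A = (V_B/V_A)³ = (1.15917)³ = 1.55754

1.56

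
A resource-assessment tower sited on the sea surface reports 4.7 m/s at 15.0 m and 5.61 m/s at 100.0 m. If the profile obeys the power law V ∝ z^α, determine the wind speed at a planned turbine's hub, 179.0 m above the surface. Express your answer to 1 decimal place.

First find α: α = ln(V₂/V₁)/ln(z₂/z₁) = ln(5.61/4.7)/ln(100.0/15.0) = 0.17699/1.89712 = 0.0933
Extrapolate from 100.0 m to 179.0 m: V₃ = 5.61 × (179.0/100.0)^0.0933 = 5.61 × 1.0558 = 5.9231 m/s

5.9 m/s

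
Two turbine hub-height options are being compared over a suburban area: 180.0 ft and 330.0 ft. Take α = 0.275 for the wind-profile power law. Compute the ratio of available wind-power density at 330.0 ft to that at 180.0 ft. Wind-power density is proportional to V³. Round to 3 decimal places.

1.649

Speed ratio: V_B/V_A = (z_B/z_A)^α = (330.0/180.0)^0.275 = (1.8333)^0.275 = 1.18138
Power-density ratio: P_B/P_A = (V_B/V_A)³ = (1.18138)³ = 1.64882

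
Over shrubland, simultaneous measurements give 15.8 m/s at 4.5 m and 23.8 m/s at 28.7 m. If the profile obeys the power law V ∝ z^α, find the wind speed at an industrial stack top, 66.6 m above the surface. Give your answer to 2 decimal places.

28.67 m/s

First find α: α = ln(V₂/V₁)/ln(z₂/z₁) = ln(23.8/15.8)/ln(28.7/4.5) = 0.40968/1.85282 = 0.2211
Extrapolate from 28.7 m to 66.6 m: V₃ = 23.8 × (66.6/28.7)^0.2211 = 23.8 × 1.2046 = 28.6690 m/s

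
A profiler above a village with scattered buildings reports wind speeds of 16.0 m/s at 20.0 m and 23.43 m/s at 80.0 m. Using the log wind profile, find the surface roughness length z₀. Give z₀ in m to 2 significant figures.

z₀ ≈ 1.0 m

Log law: V(z) ∝ ln(z/z₀). With r = V₁/V₂ = 16.0/23.43 = 0.68289,
r · ln(z₂/z₀) = ln(z₁/z₀) ⇒ ln z₀ = (ln z₁ − r·ln z₂)/(1 − r)
ln z₀ = (2.99573 − 0.68289×4.38203) / 0.31711 = 0.0104
z₀ = exp(0.0104) = 1.010 m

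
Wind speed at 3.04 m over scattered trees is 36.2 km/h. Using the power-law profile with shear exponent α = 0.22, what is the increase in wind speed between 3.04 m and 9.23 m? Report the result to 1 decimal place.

Power law: V₂ = V₁ · (z₂/z₁)^α = 36.2 × (3.0362)^0.22 = 46.2190 km/h
ΔV = 46.2190 − 36.2 = 10.0190 km/h

10.0 km/h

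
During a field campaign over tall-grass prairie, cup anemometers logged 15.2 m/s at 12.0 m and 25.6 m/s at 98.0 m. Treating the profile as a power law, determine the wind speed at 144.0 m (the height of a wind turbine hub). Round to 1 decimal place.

First find α: α = ln(V₂/V₁)/ln(z₂/z₁) = ln(25.6/15.2)/ln(98.0/12.0) = 0.52130/2.10006 = 0.2482
Extrapolate from 98.0 m to 144.0 m: V₃ = 25.6 × (144.0/98.0)^0.2482 = 25.6 × 1.1002 = 28.1662 m/s

28.2 m/s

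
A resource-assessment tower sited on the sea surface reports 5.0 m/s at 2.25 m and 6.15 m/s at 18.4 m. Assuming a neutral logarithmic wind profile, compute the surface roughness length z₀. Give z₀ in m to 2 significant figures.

z₀ ≈ 0.00024 m

Log law: V(z) ∝ ln(z/z₀). With r = V₁/V₂ = 5.0/6.15 = 0.81301,
r · ln(z₂/z₀) = ln(z₁/z₀) ⇒ ln z₀ = (ln z₁ − r·ln z₂)/(1 − r)
ln z₀ = (0.81093 − 0.81301×2.91235) / 0.18699 = -8.3257
z₀ = exp(-8.3257) = 0.0002422 m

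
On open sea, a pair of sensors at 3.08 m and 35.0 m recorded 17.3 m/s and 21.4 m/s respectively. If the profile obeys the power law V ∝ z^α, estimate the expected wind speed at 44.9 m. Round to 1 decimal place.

21.9 m/s

First find α: α = ln(V₂/V₁)/ln(z₂/z₁) = ln(21.4/17.3)/ln(35.0/3.08) = 0.21268/2.43042 = 0.0875
Extrapolate from 35.0 m to 44.9 m: V₃ = 21.4 × (44.9/35.0)^0.0875 = 21.4 × 1.0220 = 21.8716 m/s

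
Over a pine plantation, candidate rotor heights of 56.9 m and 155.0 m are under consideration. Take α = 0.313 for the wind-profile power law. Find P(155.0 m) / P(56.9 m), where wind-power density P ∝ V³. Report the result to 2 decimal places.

Speed ratio: V_B/V_A = (z_B/z_A)^α = (155.0/56.9)^0.313 = (2.7241)^0.313 = 1.36843
Power-density ratio: P_B/P_A = (V_B/V_A)³ = (1.36843)³ = 2.56254

2.56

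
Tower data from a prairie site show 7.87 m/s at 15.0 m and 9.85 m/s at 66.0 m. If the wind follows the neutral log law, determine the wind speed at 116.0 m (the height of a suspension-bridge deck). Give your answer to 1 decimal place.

Log law: V ∝ ln(z/z₀). From the pair, with r = V₁/V₂ = 0.79898,
ln z₀ = (ln z₁ − r·ln z₂)/(1 − r) = (2.7081 − 0.79898×4.1897)/0.20102 = -3.1810 → z₀ = 0.04155 m
V₃ = V₁ · ln(z₃/z₀)/ln(z₁/z₀) = 7.87 × 7.9345/5.8890 = 10.6036 m/s

10.6 m/s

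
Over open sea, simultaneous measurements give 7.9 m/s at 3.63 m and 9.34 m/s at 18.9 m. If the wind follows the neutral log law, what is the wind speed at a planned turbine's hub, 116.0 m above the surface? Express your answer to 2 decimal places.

Log law: V ∝ ln(z/z₀). From the pair, with r = V₁/V₂ = 0.84582,
ln z₀ = (ln z₁ − r·ln z₂)/(1 − r) = (1.2892 − 0.84582×2.9392)/0.15418 = -7.7625 → z₀ = 0.0004254 m
V₃ = V₁ · ln(z₃/z₀)/ln(z₁/z₀) = 7.9 × 12.5161/9.0517 = 10.9236 m/s

10.92 m/s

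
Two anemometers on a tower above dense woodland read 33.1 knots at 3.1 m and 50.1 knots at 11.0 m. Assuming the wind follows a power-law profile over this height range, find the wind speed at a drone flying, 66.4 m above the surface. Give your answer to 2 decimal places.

90.23 knots

First find α: α = ln(V₂/V₁)/ln(z₂/z₁) = ln(50.1/33.1)/ln(11.0/3.1) = 0.41449/1.26649 = 0.3273
Extrapolate from 11.0 m to 66.4 m: V₃ = 50.1 × (66.4/11.0)^0.3273 = 50.1 × 1.8011 = 90.2326 knots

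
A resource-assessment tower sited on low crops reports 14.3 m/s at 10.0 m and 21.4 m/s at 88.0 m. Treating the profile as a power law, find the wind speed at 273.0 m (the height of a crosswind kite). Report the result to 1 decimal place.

First find α: α = ln(V₂/V₁)/ln(z₂/z₁) = ln(21.4/14.3)/ln(88.0/10.0) = 0.40313/2.17475 = 0.1854
Extrapolate from 88.0 m to 273.0 m: V₃ = 21.4 × (273.0/88.0)^0.1854 = 21.4 × 1.2335 = 26.3971 m/s

26.4 m/s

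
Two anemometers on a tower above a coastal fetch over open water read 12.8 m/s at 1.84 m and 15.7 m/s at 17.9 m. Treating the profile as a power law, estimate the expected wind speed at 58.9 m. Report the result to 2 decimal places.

First find α: α = ln(V₂/V₁)/ln(z₂/z₁) = ln(15.7/12.8)/ln(17.9/1.84) = 0.20422/2.27504 = 0.0898
Extrapolate from 17.9 m to 58.9 m: V₃ = 15.7 × (58.9/17.9)^0.0898 = 15.7 × 1.1128 = 17.4715 m/s

17.47 m/s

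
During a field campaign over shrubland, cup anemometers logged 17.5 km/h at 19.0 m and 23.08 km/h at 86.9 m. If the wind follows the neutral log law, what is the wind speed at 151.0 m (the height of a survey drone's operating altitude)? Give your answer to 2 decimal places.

25.11 km/h

Log law: V ∝ ln(z/z₀). From the pair, with r = V₁/V₂ = 0.75823,
ln z₀ = (ln z₁ − r·ln z₂)/(1 − r) = (2.9444 − 0.75823×4.4648)/0.24177 = -1.8236 → z₀ = 0.1614 m
V₃ = V₁ · ln(z₃/z₀)/ln(z₁/z₀) = 17.5 × 6.8409/4.7680 = 25.1079 km/h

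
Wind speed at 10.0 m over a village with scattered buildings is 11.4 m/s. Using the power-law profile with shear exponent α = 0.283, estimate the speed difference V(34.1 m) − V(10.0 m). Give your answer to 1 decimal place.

Power law: V₂ = V₁ · (z₂/z₁)^α = 11.4 × (3.4100)^0.283 = 16.1315 m/s
ΔV = 16.1315 − 11.4 = 4.7315 m/s

4.7 m/s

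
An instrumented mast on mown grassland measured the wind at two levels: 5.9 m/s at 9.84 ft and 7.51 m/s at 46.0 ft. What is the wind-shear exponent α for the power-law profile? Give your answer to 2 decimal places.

Power law: V₂/V₁ = (z₂/z₁)^α ⇒ α = ln(V₂/V₁) / ln(z₂/z₁)
α = ln(7.51/5.9) / ln(46.0/9.84) = ln(1.2729) / ln(4.6748)
  = 0.24128 / 1.54219 = 0.15646

α ≈ 0.16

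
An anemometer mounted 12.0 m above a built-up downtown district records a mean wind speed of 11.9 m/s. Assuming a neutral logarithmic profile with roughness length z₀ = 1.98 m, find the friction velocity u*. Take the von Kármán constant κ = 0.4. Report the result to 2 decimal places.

u* ≈ 2.64 m/s

Log law: V(z) = (u*/κ) · ln(z/z₀) ⇒ u* = κ · V / ln(z/z₀)
u* = 0.4 × 11.9 / ln(12.0/1.98) = 0.4 × 11.9 / 1.8018
   = 4.7600 / 1.8018 = 2.6418 m/s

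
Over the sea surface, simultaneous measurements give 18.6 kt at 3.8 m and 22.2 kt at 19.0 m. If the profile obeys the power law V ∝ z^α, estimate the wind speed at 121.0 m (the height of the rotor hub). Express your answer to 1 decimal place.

First find α: α = ln(V₂/V₁)/ln(z₂/z₁) = ln(22.2/18.6)/ln(19.0/3.8) = 0.17693/1.60944 = 0.1099
Extrapolate from 19.0 m to 121.0 m: V₃ = 22.2 × (121.0/19.0)^0.1099 = 22.2 × 1.2257 = 27.2109 kt

27.2 kt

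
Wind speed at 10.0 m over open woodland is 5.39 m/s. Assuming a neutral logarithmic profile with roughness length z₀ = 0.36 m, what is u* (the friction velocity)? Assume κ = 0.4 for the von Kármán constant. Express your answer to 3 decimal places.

Log law: V(z) = (u*/κ) · ln(z/z₀) ⇒ u* = κ · V / ln(z/z₀)
u* = 0.4 × 5.39 / ln(10.0/0.36) = 0.4 × 5.39 / 3.3242
   = 2.1560 / 3.3242 = 0.6486 m/s

u* ≈ 0.649 m/s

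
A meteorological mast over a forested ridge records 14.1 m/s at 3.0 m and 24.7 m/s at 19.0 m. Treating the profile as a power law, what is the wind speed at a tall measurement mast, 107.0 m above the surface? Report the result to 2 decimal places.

41.75 m/s

First find α: α = ln(V₂/V₁)/ln(z₂/z₁) = ln(24.7/14.1)/ln(19.0/3.0) = 0.56063/1.84583 = 0.3037
Extrapolate from 19.0 m to 107.0 m: V₃ = 24.7 × (107.0/19.0)^0.3037 = 24.7 × 1.6904 = 41.7526 m/s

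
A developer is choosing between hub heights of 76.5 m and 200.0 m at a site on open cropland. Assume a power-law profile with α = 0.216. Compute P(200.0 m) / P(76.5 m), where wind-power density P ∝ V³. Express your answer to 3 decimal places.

Speed ratio: V_B/V_A = (z_B/z_A)^α = (200.0/76.5)^0.216 = (2.6144)^0.216 = 1.23070
Power-density ratio: P_B/P_A = (V_B/V_A)³ = (1.23070)³ = 1.86404

1.864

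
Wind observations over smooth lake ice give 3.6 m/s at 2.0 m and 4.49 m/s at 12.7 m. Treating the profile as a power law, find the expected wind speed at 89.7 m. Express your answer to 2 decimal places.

First find α: α = ln(V₂/V₁)/ln(z₂/z₁) = ln(4.49/3.6)/ln(12.7/2.0) = 0.22092/1.84845 = 0.1195
Extrapolate from 12.7 m to 89.7 m: V₃ = 4.49 × (89.7/12.7)^0.1195 = 4.49 × 1.2632 = 5.6717 m/s

5.67 m/s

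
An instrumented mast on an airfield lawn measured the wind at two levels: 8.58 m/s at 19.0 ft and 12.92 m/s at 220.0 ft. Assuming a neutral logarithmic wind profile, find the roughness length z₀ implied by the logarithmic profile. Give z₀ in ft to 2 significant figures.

Log law: V(z) ∝ ln(z/z₀). With r = V₁/V₂ = 8.58/12.92 = 0.66409,
r · ln(z₂/z₀) = ln(z₁/z₀) ⇒ ln z₀ = (ln z₁ − r·ln z₂)/(1 − r)
ln z₀ = (2.94444 − 0.66409×5.39363) / 0.33591 = -1.8975
z₀ = exp(-1.8975) = 0.1499 ft

z₀ ≈ 0.15 ft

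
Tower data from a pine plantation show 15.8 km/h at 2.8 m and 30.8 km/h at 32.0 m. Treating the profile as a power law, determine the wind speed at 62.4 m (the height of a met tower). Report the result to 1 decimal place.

37.0 km/h

First find α: α = ln(V₂/V₁)/ln(z₂/z₁) = ln(30.8/15.8)/ln(32.0/2.8) = 0.66750/2.43612 = 0.2740
Extrapolate from 32.0 m to 62.4 m: V₃ = 30.8 × (62.4/32.0)^0.2740 = 30.8 × 1.2008 = 36.9846 km/h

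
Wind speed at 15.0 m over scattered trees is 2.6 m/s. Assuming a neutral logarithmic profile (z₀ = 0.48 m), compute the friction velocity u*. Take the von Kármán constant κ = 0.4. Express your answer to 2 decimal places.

u* ≈ 0.30 m/s

Log law: V(z) = (u*/κ) · ln(z/z₀) ⇒ u* = κ · V / ln(z/z₀)
u* = 0.4 × 2.6 / ln(15.0/0.48) = 0.4 × 2.6 / 3.4420
   = 1.0400 / 3.4420 = 0.3021 m/s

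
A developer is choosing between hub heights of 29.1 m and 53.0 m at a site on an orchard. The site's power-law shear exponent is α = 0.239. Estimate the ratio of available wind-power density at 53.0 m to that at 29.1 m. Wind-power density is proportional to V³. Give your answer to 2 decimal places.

1.54

Speed ratio: V_B/V_A = (z_B/z_A)^α = (53.0/29.1)^0.239 = (1.8213)^0.239 = 1.15407
Power-density ratio: P_B/P_A = (V_B/V_A)³ = (1.15407)³ = 1.53707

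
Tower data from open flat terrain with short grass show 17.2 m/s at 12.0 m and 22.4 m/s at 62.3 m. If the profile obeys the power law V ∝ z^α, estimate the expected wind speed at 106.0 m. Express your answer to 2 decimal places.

First find α: α = ln(V₂/V₁)/ln(z₂/z₁) = ln(22.4/17.2)/ln(62.3/12.0) = 0.26415/1.64705 = 0.1604
Extrapolate from 62.3 m to 106.0 m: V₃ = 22.4 × (106.0/62.3)^0.1604 = 22.4 × 1.0890 = 24.3931 m/s

24.39 m/s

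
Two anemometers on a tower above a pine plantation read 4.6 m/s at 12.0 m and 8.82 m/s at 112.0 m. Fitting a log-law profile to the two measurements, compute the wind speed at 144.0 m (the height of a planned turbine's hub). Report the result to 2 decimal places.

Log law: V ∝ ln(z/z₀). From the pair, with r = V₁/V₂ = 0.52154,
ln z₀ = (ln z₁ − r·ln z₂)/(1 − r) = (2.4849 − 0.52154×4.7185)/0.47846 = 0.0502 → z₀ = 1.051 m
V₃ = V₁ · ln(z₃/z₀)/ln(z₁/z₀) = 4.6 × 4.9196/2.4347 = 9.2948 m/s

9.29 m/s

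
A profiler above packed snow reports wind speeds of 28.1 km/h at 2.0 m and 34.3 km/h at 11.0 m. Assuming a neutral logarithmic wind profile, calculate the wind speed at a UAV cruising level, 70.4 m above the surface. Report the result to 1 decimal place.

41.1 km/h

Log law: V ∝ ln(z/z₀). From the pair, with r = V₁/V₂ = 0.81924,
ln z₀ = (ln z₁ − r·ln z₂)/(1 − r) = (0.6931 − 0.81924×2.3979)/0.18076 = -7.0332 → z₀ = 0.0008821 m
V₃ = V₁ · ln(z₃/z₀)/ln(z₁/z₀) = 28.1 × 11.2874/7.7264 = 41.0512 km/h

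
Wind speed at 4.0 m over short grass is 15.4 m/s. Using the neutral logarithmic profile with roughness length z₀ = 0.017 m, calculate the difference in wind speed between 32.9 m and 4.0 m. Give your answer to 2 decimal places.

5.94 m/s

Log law: V₂ = V₁ · ln(z₂/z₀)/ln(z₁/z₀) = 15.4 × 7.5680/5.4608 = 21.3424 m/s
ΔV = 21.3424 − 15.4 = 5.9424 m/s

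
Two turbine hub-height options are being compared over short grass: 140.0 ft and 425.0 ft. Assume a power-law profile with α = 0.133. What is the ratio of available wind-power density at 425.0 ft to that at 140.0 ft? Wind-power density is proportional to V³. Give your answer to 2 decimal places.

1.56

Speed ratio: V_B/V_A = (z_B/z_A)^α = (425.0/140.0)^0.133 = (3.0357)^0.133 = 1.15915
Power-density ratio: P_B/P_A = (V_B/V_A)³ = (1.15915)³ = 1.55748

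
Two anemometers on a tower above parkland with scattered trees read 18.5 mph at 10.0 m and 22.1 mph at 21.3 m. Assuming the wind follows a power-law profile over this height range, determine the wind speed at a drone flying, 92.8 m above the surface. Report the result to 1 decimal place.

31.2 mph

First find α: α = ln(V₂/V₁)/ln(z₂/z₁) = ln(22.1/18.5)/ln(21.3/10.0) = 0.17781/0.75612 = 0.2352
Extrapolate from 21.3 m to 92.8 m: V₃ = 22.1 × (92.8/21.3)^0.2352 = 22.1 × 1.4135 = 31.2390 mph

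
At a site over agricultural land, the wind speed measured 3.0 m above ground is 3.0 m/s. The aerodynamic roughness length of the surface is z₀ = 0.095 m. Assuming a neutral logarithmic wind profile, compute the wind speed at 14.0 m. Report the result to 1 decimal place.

4.3 m/s

Log law: V(z) ∝ ln(z/z₀), so V₂/V₁ = ln(z₂/z₀) / ln(z₁/z₀).
ln(14.0/0.095) = 4.9929, ln(3.0/0.095) = 3.4525
V₂ = 3.0 × 4.9929/3.4525 = 3.0 × 1.4462 = 4.3386 m/s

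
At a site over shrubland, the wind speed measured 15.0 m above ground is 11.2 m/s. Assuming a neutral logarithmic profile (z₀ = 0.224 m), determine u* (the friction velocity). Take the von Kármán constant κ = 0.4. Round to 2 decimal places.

u* ≈ 1.07 m/s

Log law: V(z) = (u*/κ) · ln(z/z₀) ⇒ u* = κ · V / ln(z/z₀)
u* = 0.4 × 11.2 / ln(15.0/0.224) = 0.4 × 11.2 / 4.2042
   = 4.4800 / 4.2042 = 1.0656 m/s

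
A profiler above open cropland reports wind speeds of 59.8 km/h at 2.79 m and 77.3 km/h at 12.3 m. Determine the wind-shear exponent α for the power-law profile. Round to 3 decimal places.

α ≈ 0.173

Power law: V₂/V₁ = (z₂/z₁)^α ⇒ α = ln(V₂/V₁) / ln(z₂/z₁)
α = ln(77.3/59.8) / ln(12.3/2.79) = ln(1.2926) / ln(4.4086)
  = 0.25669 / 1.48356 = 0.17302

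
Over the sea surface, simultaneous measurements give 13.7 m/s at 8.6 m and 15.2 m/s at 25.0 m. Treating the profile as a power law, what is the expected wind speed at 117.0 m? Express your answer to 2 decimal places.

17.66 m/s

First find α: α = ln(V₂/V₁)/ln(z₂/z₁) = ln(15.2/13.7)/ln(25.0/8.6) = 0.10390/1.06711 = 0.0974
Extrapolate from 25.0 m to 117.0 m: V₃ = 15.2 × (117.0/25.0)^0.0974 = 15.2 × 1.1621 = 17.6645 m/s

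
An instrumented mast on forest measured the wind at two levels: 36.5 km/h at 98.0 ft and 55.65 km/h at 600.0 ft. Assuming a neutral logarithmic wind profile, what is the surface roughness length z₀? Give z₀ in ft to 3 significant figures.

z₀ ≈ 3.10 ft

Log law: V(z) ∝ ln(z/z₀). With r = V₁/V₂ = 36.5/55.65 = 0.65588,
r · ln(z₂/z₀) = ln(z₁/z₀) ⇒ ln z₀ = (ln z₁ − r·ln z₂)/(1 − r)
ln z₀ = (4.58497 − 0.65588×6.39693) / 0.34412 = 1.1314
z₀ = exp(1.1314) = 3.100 ft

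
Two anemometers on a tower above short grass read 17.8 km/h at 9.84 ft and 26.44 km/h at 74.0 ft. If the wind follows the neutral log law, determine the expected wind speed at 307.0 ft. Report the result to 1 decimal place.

32.5 km/h

Log law: V ∝ ln(z/z₀). From the pair, with r = V₁/V₂ = 0.67322,
ln z₀ = (ln z₁ − r·ln z₂)/(1 − r) = (2.2865 − 0.67322×4.3041)/0.32678 = -1.8702 → z₀ = 0.1541 ft
V₃ = V₁ · ln(z₃/z₀)/ln(z₁/z₀) = 17.8 × 7.5970/4.1566 = 32.5328 km/h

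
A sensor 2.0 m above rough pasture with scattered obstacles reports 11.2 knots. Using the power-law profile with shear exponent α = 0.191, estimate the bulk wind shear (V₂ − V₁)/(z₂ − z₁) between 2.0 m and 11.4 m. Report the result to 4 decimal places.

Power law: V₂ = V₁ · (z₂/z₁)^α = 11.2 × (5.7000)^0.191 = 15.6167 knots
ΔV/Δz = (15.6167 − 11.2)/(11.4 − 2.0) = 4.4167/9.4000 = 0.46986 knots/m

0.4699 knots/m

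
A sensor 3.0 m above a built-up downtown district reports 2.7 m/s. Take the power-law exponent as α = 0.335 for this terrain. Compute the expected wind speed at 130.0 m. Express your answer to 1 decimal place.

Power-law profile: V₂ = V₁ · (z₂/z₁)^α
V₂ = 2.7 × (130.0/3.0)^0.335 = 2.7 × (43.3333)^0.335
    = 2.7 × 3.5346 = 9.5433 m/s

9.5 m/s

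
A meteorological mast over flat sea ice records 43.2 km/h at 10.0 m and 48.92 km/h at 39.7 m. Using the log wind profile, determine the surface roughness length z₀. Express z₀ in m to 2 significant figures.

z₀ ≈ 0.00030 m

Log law: V(z) ∝ ln(z/z₀). With r = V₁/V₂ = 43.2/48.92 = 0.88307,
r · ln(z₂/z₀) = ln(z₁/z₀) ⇒ ln z₀ = (ln z₁ − r·ln z₂)/(1 − r)
ln z₀ = (2.30259 − 0.88307×3.68135) / 0.11693 = -8.1105
z₀ = exp(-8.1105) = 0.0003004 m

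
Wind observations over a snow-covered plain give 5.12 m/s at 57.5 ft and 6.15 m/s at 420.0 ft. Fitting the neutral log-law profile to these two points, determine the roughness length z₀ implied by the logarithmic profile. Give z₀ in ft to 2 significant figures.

Log law: V(z) ∝ ln(z/z₀). With r = V₁/V₂ = 5.12/6.15 = 0.83252,
r · ln(z₂/z₀) = ln(z₁/z₀) ⇒ ln z₀ = (ln z₁ − r·ln z₂)/(1 − r)
ln z₀ = (4.05178 − 0.83252×6.04025) / 0.16748 = -5.8326
z₀ = exp(-5.8326) = 0.002930 ft

z₀ ≈ 0.0029 ft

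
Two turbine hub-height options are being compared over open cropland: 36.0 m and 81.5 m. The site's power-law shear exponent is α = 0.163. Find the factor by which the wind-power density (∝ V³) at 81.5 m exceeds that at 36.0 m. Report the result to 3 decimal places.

1.491

Speed ratio: V_B/V_A = (z_B/z_A)^α = (81.5/36.0)^0.163 = (2.2639)^0.163 = 1.14246
Power-density ratio: P_B/P_A = (V_B/V_A)³ = (1.14246)³ = 1.49116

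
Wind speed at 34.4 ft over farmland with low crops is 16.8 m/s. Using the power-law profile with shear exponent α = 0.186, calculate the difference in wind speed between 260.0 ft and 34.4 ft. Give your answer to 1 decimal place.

7.7 m/s

Power law: V₂ = V₁ · (z₂/z₁)^α = 16.8 × (7.5581)^0.186 = 24.4734 m/s
ΔV = 24.4734 − 16.8 = 7.6734 m/s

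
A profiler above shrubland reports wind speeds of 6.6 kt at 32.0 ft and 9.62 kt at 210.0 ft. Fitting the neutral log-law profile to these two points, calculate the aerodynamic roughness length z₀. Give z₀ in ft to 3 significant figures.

Log law: V(z) ∝ ln(z/z₀). With r = V₁/V₂ = 6.6/9.62 = 0.68607,
r · ln(z₂/z₀) = ln(z₁/z₀) ⇒ ln z₀ = (ln z₁ − r·ln z₂)/(1 − r)
ln z₀ = (3.46574 − 0.68607×5.34711) / 0.31393 = -0.6459
z₀ = exp(-0.6459) = 0.5242 ft

z₀ ≈ 0.524 ft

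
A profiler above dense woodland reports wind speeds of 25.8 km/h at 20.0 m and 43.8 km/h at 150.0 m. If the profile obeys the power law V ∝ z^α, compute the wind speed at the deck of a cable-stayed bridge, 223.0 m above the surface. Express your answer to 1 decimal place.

First find α: α = ln(V₂/V₁)/ln(z₂/z₁) = ln(43.8/25.8)/ln(150.0/20.0) = 0.52926/2.01490 = 0.2627
Extrapolate from 150.0 m to 223.0 m: V₃ = 43.8 × (223.0/150.0)^0.2627 = 43.8 × 1.1098 = 48.6082 km/h

48.6 km/h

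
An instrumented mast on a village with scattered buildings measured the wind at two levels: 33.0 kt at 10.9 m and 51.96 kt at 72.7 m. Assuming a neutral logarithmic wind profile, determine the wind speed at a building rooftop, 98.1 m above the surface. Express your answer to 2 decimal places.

Log law: V ∝ ln(z/z₀). From the pair, with r = V₁/V₂ = 0.63510,
ln z₀ = (ln z₁ − r·ln z₂)/(1 − r) = (2.3888 − 0.63510×4.2863)/0.36490 = -0.9140 → z₀ = 0.4009 m
V₃ = V₁ · ln(z₃/z₀)/ln(z₁/z₀) = 33.0 × 5.5000/3.3027 = 54.9540 kt

54.95 kt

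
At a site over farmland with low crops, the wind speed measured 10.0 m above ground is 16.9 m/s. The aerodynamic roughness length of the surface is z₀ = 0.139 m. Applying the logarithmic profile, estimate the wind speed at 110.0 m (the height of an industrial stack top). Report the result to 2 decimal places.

26.38 m/s

Log law: V(z) ∝ ln(z/z₀), so V₂/V₁ = ln(z₂/z₀) / ln(z₁/z₀).
ln(110.0/0.139) = 6.6738, ln(10.0/0.139) = 4.2759
V₂ = 16.9 × 6.6738/4.2759 = 16.9 × 1.5608 = 26.3775 m/s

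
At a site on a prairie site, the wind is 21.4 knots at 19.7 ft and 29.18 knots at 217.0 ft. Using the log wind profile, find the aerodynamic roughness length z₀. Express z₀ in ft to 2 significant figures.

z₀ ≈ 0.027 ft

Log law: V(z) ∝ ln(z/z₀). With r = V₁/V₂ = 21.4/29.18 = 0.73338,
r · ln(z₂/z₀) = ln(z₁/z₀) ⇒ ln z₀ = (ln z₁ − r·ln z₂)/(1 − r)
ln z₀ = (2.98062 − 0.73338×5.37990) / 0.26662 = -3.6189
z₀ = exp(-3.6189) = 0.02681 ft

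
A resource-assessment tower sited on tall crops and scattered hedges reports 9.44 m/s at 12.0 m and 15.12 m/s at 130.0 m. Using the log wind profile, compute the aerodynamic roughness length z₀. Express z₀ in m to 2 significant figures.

z₀ ≈ 0.23 m

Log law: V(z) ∝ ln(z/z₀). With r = V₁/V₂ = 9.44/15.12 = 0.62434,
r · ln(z₂/z₀) = ln(z₁/z₀) ⇒ ln z₀ = (ln z₁ − r·ln z₂)/(1 − r)
ln z₀ = (2.48491 − 0.62434×4.86753) / 0.37566 = -1.4750
z₀ = exp(-1.4750) = 0.2288 m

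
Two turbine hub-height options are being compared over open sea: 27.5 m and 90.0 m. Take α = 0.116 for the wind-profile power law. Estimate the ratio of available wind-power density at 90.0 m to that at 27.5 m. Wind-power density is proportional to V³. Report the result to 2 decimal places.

1.51

Speed ratio: V_B/V_A = (z_B/z_A)^α = (90.0/27.5)^0.116 = (3.2727)^0.116 = 1.14744
Power-density ratio: P_B/P_A = (V_B/V_A)³ = (1.14744)³ = 1.51074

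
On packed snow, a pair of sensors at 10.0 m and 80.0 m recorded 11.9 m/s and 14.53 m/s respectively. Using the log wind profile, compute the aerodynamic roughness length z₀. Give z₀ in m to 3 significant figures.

z₀ ≈ 0.000820 m

Log law: V(z) ∝ ln(z/z₀). With r = V₁/V₂ = 11.9/14.53 = 0.81900,
r · ln(z₂/z₀) = ln(z₁/z₀) ⇒ ln z₀ = (ln z₁ − r·ln z₂)/(1 − r)
ln z₀ = (2.30259 − 0.81900×4.38203) / 0.18100 = -7.1063
z₀ = exp(-7.1063) = 0.0008199 m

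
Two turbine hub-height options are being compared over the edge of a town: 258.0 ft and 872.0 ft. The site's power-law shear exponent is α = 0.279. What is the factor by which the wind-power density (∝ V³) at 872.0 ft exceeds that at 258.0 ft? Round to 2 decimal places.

2.77

Speed ratio: V_B/V_A = (z_B/z_A)^α = (872.0/258.0)^0.279 = (3.3798)^0.279 = 1.40463
Power-density ratio: P_B/P_A = (V_B/V_A)³ = (1.40463)³ = 2.77132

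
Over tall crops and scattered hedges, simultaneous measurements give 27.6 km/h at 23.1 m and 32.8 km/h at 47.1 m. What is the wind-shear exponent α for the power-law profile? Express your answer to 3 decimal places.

Power law: V₂/V₁ = (z₂/z₁)^α ⇒ α = ln(V₂/V₁) / ln(z₂/z₁)
α = ln(32.8/27.6) / ln(47.1/23.1) = ln(1.1884) / ln(2.0390)
  = 0.17261 / 0.71244 = 0.24228

α ≈ 0.242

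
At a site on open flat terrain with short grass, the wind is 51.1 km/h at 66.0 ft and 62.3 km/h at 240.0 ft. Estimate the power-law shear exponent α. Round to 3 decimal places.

α ≈ 0.154

Power law: V₂/V₁ = (z₂/z₁)^α ⇒ α = ln(V₂/V₁) / ln(z₂/z₁)
α = ln(62.3/51.1) / ln(240.0/66.0) = ln(1.2192) / ln(3.6364)
  = 0.19818 / 1.29098 = 0.15351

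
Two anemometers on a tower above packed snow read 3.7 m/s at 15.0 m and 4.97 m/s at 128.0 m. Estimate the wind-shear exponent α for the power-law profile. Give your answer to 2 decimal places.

Power law: V₂/V₁ = (z₂/z₁)^α ⇒ α = ln(V₂/V₁) / ln(z₂/z₁)
α = ln(4.97/3.7) / ln(128.0/15.0) = ln(1.3432) / ln(8.5333)
  = 0.29509 / 2.14398 = 0.13764

α ≈ 0.14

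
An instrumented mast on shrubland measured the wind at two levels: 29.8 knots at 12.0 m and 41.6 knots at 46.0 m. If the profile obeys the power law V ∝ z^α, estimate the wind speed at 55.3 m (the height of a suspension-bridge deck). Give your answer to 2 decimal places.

First find α: α = ln(V₂/V₁)/ln(z₂/z₁) = ln(41.6/29.8)/ln(46.0/12.0) = 0.33359/1.34373 = 0.2483
Extrapolate from 46.0 m to 55.3 m: V₃ = 41.6 × (55.3/46.0)^0.2483 = 41.6 × 1.0468 = 43.5458 knots

43.55 knots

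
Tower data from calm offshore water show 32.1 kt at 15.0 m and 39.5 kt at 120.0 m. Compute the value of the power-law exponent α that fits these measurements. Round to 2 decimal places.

Power law: V₂/V₁ = (z₂/z₁)^α ⇒ α = ln(V₂/V₁) / ln(z₂/z₁)
α = ln(39.5/32.1) / ln(120.0/15.0) = ln(1.2305) / ln(8.0000)
  = 0.20744 / 2.07944 = 0.09976

α ≈ 0.10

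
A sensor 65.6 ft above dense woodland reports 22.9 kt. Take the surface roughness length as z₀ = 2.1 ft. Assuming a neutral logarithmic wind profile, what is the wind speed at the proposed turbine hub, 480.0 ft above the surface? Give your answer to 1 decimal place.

36.1 kt

Log law: V(z) ∝ ln(z/z₀), so V₂/V₁ = ln(z₂/z₀) / ln(z₁/z₀).
ln(480.0/2.1) = 5.4318, ln(65.6/2.1) = 3.4416
V₂ = 22.9 × 5.4318/3.4416 = 22.9 × 1.5783 = 36.1425 kt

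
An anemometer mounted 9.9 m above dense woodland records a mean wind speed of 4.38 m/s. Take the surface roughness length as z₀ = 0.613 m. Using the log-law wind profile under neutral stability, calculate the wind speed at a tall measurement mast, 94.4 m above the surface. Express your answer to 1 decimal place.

7.9 m/s

Log law: V(z) ∝ ln(z/z₀), so V₂/V₁ = ln(z₂/z₀) / ln(z₁/z₀).
ln(94.4/0.613) = 5.0369, ln(9.9/0.613) = 2.7819
V₂ = 4.38 × 5.0369/2.7819 = 4.38 × 1.8106 = 7.9304 m/s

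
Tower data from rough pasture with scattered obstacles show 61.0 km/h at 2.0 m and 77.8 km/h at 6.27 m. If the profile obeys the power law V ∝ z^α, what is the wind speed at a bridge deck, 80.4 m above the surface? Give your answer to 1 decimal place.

133.9 km/h

First find α: α = ln(V₂/V₁)/ln(z₂/z₁) = ln(77.8/61.0)/ln(6.27/2.0) = 0.24327/1.14263 = 0.2129
Extrapolate from 6.27 m to 80.4 m: V₃ = 77.8 × (80.4/6.27)^0.2129 = 77.8 × 1.7214 = 133.9282 km/h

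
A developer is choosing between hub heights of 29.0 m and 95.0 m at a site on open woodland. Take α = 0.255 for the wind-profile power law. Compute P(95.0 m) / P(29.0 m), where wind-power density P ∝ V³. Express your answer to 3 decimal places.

Speed ratio: V_B/V_A = (z_B/z_A)^α = (95.0/29.0)^0.255 = (3.2759)^0.255 = 1.35334
Power-density ratio: P_B/P_A = (V_B/V_A)³ = (1.35334)³ = 2.47870

2.479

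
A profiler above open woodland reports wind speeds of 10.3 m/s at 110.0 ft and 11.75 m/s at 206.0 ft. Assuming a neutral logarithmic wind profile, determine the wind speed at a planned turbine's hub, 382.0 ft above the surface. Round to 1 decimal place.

Log law: V ∝ ln(z/z₀). From the pair, with r = V₁/V₂ = 0.87660,
ln z₀ = (ln z₁ − r·ln z₂)/(1 − r) = (4.7005 − 0.87660×5.3279)/0.12340 = 0.2438 → z₀ = 1.276 ft
V₃ = V₁ · ln(z₃/z₀)/ln(z₁/z₀) = 10.3 × 5.7016/4.4567 = 13.1772 m/s

13.2 m/s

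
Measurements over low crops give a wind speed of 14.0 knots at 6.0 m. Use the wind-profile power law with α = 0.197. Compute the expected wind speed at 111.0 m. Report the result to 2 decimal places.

24.87 knots

Power-law profile: V₂ = V₁ · (z₂/z₁)^α
V₂ = 14.0 × (111.0/6.0)^0.197 = 14.0 × (18.5000)^0.197
    = 14.0 × 1.7768 = 24.8749 knots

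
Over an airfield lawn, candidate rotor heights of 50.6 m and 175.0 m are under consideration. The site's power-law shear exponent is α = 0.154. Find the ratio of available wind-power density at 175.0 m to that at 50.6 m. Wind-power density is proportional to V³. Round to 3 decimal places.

Speed ratio: V_B/V_A = (z_B/z_A)^α = (175.0/50.6)^0.154 = (3.4585)^0.154 = 1.21057
Power-density ratio: P_B/P_A = (V_B/V_A)³ = (1.21057)³ = 1.77405

1.774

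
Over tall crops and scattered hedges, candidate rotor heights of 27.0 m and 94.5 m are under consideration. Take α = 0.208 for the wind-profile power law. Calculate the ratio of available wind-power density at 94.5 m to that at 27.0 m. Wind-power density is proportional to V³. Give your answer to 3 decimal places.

Speed ratio: V_B/V_A = (z_B/z_A)^α = (94.5/27.0)^0.208 = (3.5000)^0.208 = 1.29768
Power-density ratio: P_B/P_A = (V_B/V_A)³ = (1.29768)³ = 2.18524

2.185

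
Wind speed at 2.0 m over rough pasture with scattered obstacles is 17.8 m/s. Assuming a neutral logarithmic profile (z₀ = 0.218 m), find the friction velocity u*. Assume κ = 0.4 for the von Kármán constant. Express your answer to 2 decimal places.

u* ≈ 3.21 m/s

Log law: V(z) = (u*/κ) · ln(z/z₀) ⇒ u* = κ · V / ln(z/z₀)
u* = 0.4 × 17.8 / ln(2.0/0.218) = 0.4 × 17.8 / 2.2164
   = 7.1200 / 2.2164 = 3.2124 m/s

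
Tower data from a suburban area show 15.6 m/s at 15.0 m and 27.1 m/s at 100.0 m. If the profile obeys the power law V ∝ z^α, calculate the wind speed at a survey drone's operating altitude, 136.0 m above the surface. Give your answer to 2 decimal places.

First find α: α = ln(V₂/V₁)/ln(z₂/z₁) = ln(27.1/15.6)/ln(100.0/15.0) = 0.55226/1.89712 = 0.2911
Extrapolate from 100.0 m to 136.0 m: V₃ = 27.1 × (136.0/100.0)^0.2911 = 27.1 × 1.0936 = 29.6376 m/s

29.64 m/s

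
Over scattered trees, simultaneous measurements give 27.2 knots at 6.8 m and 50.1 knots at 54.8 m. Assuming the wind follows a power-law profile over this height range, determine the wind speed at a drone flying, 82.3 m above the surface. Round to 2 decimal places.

56.43 knots

First find α: α = ln(V₂/V₁)/ln(z₂/z₁) = ln(50.1/27.2)/ln(54.8/6.8) = 0.61080/2.08677 = 0.2927
Extrapolate from 54.8 m to 82.3 m: V₃ = 50.1 × (82.3/54.8)^0.2927 = 50.1 × 1.1264 = 56.4332 knots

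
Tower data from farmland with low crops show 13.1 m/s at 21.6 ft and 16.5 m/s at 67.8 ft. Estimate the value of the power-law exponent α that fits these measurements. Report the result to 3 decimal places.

α ≈ 0.202

Power law: V₂/V₁ = (z₂/z₁)^α ⇒ α = ln(V₂/V₁) / ln(z₂/z₁)
α = ln(16.5/13.1) / ln(67.8/21.6) = ln(1.2595) / ln(3.1389)
  = 0.23075 / 1.14387 = 0.20173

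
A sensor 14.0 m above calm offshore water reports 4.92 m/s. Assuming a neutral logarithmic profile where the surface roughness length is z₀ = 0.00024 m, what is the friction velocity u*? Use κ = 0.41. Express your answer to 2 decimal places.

u* ≈ 0.18 m/s

Log law: V(z) = (u*/κ) · ln(z/z₀) ⇒ u* = κ · V / ln(z/z₀)
u* = 0.41 × 4.92 / ln(14.0/0.00024) = 0.41 × 4.92 / 10.9739
   = 2.0172 / 10.9739 = 0.1838 m/s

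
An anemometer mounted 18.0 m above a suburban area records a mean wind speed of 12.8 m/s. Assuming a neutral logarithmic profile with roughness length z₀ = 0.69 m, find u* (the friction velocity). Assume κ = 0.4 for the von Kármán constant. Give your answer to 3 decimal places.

u* ≈ 1.570 m/s

Log law: V(z) = (u*/κ) · ln(z/z₀) ⇒ u* = κ · V / ln(z/z₀)
u* = 0.4 × 12.8 / ln(18.0/0.69) = 0.4 × 12.8 / 3.2614
   = 5.1200 / 3.2614 = 1.5699 m/s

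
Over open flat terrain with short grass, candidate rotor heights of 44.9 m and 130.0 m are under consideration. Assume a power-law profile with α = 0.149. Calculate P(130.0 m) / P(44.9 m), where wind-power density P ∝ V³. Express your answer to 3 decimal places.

Speed ratio: V_B/V_A = (z_B/z_A)^α = (130.0/44.9)^0.149 = (2.8953)^0.149 = 1.17164
Power-density ratio: P_B/P_A = (V_B/V_A)³ = (1.17164)³ = 1.60834

1.608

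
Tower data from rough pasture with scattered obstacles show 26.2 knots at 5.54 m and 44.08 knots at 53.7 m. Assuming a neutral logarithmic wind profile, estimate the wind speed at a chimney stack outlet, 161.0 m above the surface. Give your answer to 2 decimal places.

52.72 knots

Log law: V ∝ ln(z/z₀). From the pair, with r = V₁/V₂ = 0.59437,
ln z₀ = (ln z₁ − r·ln z₂)/(1 − r) = (1.7120 − 0.59437×3.9834)/0.40563 = -1.6164 → z₀ = 0.1986 m
V₃ = V₁ · ln(z₃/z₀)/ln(z₁/z₀) = 26.2 × 6.6978/3.3284 = 52.7231 knots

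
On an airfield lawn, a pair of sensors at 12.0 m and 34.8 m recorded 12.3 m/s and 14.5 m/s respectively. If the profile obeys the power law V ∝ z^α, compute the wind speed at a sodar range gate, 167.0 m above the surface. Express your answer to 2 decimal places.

First find α: α = ln(V₂/V₁)/ln(z₂/z₁) = ln(14.5/12.3)/ln(34.8/12.0) = 0.16455/1.06471 = 0.1545
Extrapolate from 34.8 m to 167.0 m: V₃ = 14.5 × (167.0/34.8)^0.1545 = 14.5 × 1.2743 = 18.4772 m/s

18.48 m/s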